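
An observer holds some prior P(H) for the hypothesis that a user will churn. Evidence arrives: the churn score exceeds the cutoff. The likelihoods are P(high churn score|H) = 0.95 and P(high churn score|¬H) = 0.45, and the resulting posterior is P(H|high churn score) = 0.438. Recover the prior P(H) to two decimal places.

In odds form, posterior odds = prior odds × likelihood ratio, so prior odds = posterior odds ÷ LR.
Posterior odds = 0.438/(1−0.438) = 0.7794. LR = 0.95/0.45 = 2.1111.
Prior odds = 0.7794/2.1111 = 0.3692, so P(H) = 0.3692/(1+0.3692) ≈ 0.27.

P(H) = 0.27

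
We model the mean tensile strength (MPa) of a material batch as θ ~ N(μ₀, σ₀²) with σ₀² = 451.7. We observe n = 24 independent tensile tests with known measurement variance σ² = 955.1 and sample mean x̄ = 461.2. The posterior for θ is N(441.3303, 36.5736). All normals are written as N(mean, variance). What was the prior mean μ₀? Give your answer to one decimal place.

μ₀ = 215.8

The posterior mean is a precision-weighted average: μ_n = (τ₀μ₀ + τ_data·x̄)/(τ₀+τ_data), with τ₀=1/σ₀² and τ_data=n/σ².
Here τ₀ = 1/451.7 = 0.002214 and τ_data = 24/955.1 = 0.025128, so τ_n = 0.027342.
Rearranging for μ₀: μ₀ = (μ_n·τ_n − τ_data·x̄)/τ₀ = (441.3303·0.027342 − 0.025128·461.2) / 0.002214 = 0.477819/0.002214 ≈ 215.8.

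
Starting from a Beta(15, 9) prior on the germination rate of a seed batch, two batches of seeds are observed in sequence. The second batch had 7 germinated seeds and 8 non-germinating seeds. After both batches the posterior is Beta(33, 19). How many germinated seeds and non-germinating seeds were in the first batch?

11 germinated seeds and 2 non-germinating seeds

Because Beta–binomial updating is additive in the counts, the combined data contributed (α_post−α_prior, β_post−β_prior) successes and failures.
Total across both batches: 33−15=18 germinated seeds, 19−9=10 non-germinating seeds.
Subtract the second batch: 18−7=11 germinated seeds and 10−8=2 non-germinating seeds.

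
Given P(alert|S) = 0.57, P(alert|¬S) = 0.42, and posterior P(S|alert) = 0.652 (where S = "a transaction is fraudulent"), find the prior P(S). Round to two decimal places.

Bayes' rule in odds form gives O(S|E) = O(S)·[P(E|S)/P(E|¬S)], hence O(S) = O(S|E)/LR.
Posterior odds = 0.652/(1−0.652) = 1.8736. LR = 0.57/0.42 = 1.3571.
Prior odds = 1.8736/1.3571 = 1.3806, so P(S) = 1.3806/(1+1.3806) ≈ 0.58.

P(S) = 0.58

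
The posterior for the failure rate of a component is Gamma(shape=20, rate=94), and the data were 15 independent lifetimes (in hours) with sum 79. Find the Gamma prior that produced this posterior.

Gamma(shape=5, rate=15)

For an exponential likelihood with a Gamma(α, β) prior on the rate, n observations with total T give posterior Gamma(α+n, β+T).
So α = 20 − 15 = 5 and β = 94 − 79 = 15.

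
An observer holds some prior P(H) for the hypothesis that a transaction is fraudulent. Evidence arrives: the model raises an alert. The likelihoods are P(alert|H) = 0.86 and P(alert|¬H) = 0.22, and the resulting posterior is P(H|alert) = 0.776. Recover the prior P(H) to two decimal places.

P(H) = 0.47

In odds form, posterior odds = prior odds × likelihood ratio, so prior odds = posterior odds ÷ LR.
Posterior odds = 0.776/(1−0.776) = 3.4643. LR = 0.86/0.22 = 3.9091.
Prior odds = 3.4643/3.9091 = 0.8862, so P(H) = 0.8862/(1+0.8862) ≈ 0.47.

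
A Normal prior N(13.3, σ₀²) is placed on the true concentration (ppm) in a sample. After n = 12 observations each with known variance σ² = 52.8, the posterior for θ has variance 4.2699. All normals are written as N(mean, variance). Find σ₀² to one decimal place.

For the Normal–Normal model with known σ², precisions add: τ_n = τ₀ + n/σ².
So 1/σ₀² = 1/4.2699 − 12/52.8 = 0.234198 − 0.227273 = 0.006925.
Hence σ₀² = 1/0.006925 ≈ 144.4.

σ₀² = 144.4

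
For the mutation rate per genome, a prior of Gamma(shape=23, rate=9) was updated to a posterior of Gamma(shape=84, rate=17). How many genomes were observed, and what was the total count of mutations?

A Gamma(α, β) prior (rate parametrization) on a Poisson rate with n observations summing to S gives posterior Gamma(α+S, β+n).
Matching: Σxᵢ = 84 − 23 = 61 and n = 17 − 9 = 8.

n = 8 genomes with total 61 mutations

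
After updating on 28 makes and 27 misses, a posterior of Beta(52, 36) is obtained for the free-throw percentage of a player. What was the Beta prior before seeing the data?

Beta is conjugate to the binomial likelihood: posterior = Beta(α+s, β+f).
So α = 52 − 28 = 24 and β = 36 − 27 = 9.

Beta(24, 9)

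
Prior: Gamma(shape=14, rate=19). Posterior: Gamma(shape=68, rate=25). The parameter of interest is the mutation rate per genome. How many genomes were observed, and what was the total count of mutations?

Gamma–Poisson conjugacy: posterior shape = α + Σxᵢ, posterior rate = β + n.
Matching: Σxᵢ = 68 − 14 = 54 and n = 25 − 19 = 6.

n = 6 genomes with total 54 mutations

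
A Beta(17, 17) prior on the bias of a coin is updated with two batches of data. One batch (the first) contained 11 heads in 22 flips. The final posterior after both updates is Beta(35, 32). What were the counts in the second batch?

7 heads and 4 tails

Because Beta–binomial updating is additive in the counts, the combined data contributed (α_post−α_prior, β_post−β_prior) successes and failures.
Total across both batches: 35−17=18 heads, 32−17=15 tails.
Subtract the first batch: 18−11=7 heads and 15−11=4 tails.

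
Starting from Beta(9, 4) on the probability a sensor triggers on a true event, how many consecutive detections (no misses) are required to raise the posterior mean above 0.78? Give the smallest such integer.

k = 6

After k detections and 0 misses the posterior is Beta(9+k, 4), with mean (9+k)/(9+4+k).
Set (9+k)/(13+k) > 0.78 and solve: k > (0.78·13 − 9)/(1 − 0.78) = 5.182.
The smallest integer exceeding 5.182 is 6.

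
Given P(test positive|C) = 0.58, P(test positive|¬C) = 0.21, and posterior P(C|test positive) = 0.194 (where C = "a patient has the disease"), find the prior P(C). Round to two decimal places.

P(C) = 0.08

In odds form, posterior odds = prior odds × likelihood ratio, so prior odds = posterior odds ÷ LR.
Posterior odds = 0.194/(1−0.194) = 0.2407. LR = 0.58/0.21 = 2.7619.
Prior odds = 0.2407/2.7619 = 0.0872, so P(C) = 0.0872/(1+0.0872) ≈ 0.08.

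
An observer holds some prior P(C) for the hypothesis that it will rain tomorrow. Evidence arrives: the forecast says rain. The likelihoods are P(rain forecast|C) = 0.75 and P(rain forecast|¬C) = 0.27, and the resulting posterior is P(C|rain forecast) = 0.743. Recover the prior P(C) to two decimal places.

In odds form, posterior odds = prior odds × likelihood ratio, so prior odds = posterior odds ÷ LR.
Posterior odds = 0.743/(1−0.743) = 2.8911. LR = 0.75/0.27 = 2.7778.
Prior odds = 2.8911/2.7778 = 1.0408, so P(C) = 1.0408/(1+1.0408) ≈ 0.51.

P(C) = 0.51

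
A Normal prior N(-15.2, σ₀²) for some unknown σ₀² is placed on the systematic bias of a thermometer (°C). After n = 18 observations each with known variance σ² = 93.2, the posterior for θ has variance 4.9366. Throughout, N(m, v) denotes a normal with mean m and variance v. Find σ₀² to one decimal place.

σ₀² = 106.0

For the Normal–Normal model with known σ², precisions add: τ_n = τ₀ + n/σ².
So 1/σ₀² = 1/4.9366 − 18/93.2 = 0.202569 − 0.193133 = 0.009436.
Hence σ₀² = 1/0.009436 ≈ 106.0.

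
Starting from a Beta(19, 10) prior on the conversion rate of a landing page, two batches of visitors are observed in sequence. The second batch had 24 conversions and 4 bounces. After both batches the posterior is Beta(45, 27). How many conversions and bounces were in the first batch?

2 conversions and 13 bounces

Sequential conjugate updates are equivalent to a single update on the pooled data, so total successes = posterior α − prior α and total failures = posterior β − prior β.
Total across both batches: 45−19=26 conversions, 27−10=17 bounces.
Subtract the second batch: 26−24=2 conversions and 17−4=13 bounces.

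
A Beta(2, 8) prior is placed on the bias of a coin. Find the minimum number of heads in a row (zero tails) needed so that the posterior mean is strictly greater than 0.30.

After k heads and 0 tails the posterior is Beta(2+k, 8), with mean (2+k)/(2+8+k).
Set (2+k)/(10+k) > 0.30 and solve: k > (0.30·10 − 2)/(1 − 0.30) = 1.429.
The smallest integer exceeding 1.429 is 2.

k = 2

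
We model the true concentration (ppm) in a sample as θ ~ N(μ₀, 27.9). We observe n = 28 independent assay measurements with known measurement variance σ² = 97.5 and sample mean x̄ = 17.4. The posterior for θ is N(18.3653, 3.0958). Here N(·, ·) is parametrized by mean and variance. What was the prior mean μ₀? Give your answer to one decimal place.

The posterior mean is a precision-weighted average: μ_n = (τ₀μ₀ + τ_data·x̄)/(τ₀+τ_data), with τ₀=1/σ₀² and τ_data=n/σ².
Here τ₀ = 1/27.9 = 0.035842 and τ_data = 28/97.5 = 0.287179, so τ_n = 0.323021.
Rearranging for μ₀: μ₀ = (μ_n·τ_n − τ_data·x̄)/τ₀ = (18.3653·0.323021 − 0.287179·17.4) / 0.035842 = 0.935463/0.035842 ≈ 26.1.

μ₀ = 26.1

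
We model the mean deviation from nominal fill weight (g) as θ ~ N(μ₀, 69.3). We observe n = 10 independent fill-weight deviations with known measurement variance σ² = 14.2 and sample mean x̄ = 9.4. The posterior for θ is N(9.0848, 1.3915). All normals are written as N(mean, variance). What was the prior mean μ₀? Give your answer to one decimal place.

The posterior mean is a precision-weighted average: μ_n = (τ₀μ₀ + τ_data·x̄)/(τ₀+τ_data), with τ₀=1/σ₀² and τ_data=n/σ².
Here τ₀ = 1/69.3 = 0.014430 and τ_data = 10/14.2 = 0.704225, so τ_n = 0.718655.
Rearranging for μ₀: μ₀ = (μ_n·τ_n − τ_data·x̄)/τ₀ = (9.0848·0.718655 − 0.704225·9.4) / 0.014430 = -0.090878/0.014430 ≈ -6.3.

μ₀ = -6.3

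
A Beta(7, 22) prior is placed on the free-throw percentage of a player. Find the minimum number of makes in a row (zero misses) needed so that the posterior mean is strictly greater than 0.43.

After k makes and 0 misses the posterior is Beta(7+k, 22), with mean (7+k)/(7+22+k).
Set (7+k)/(29+k) > 0.43 and solve: k > (0.43·29 − 7)/(1 − 0.43) = 9.596.
The smallest integer exceeding 9.596 is 10.

k = 10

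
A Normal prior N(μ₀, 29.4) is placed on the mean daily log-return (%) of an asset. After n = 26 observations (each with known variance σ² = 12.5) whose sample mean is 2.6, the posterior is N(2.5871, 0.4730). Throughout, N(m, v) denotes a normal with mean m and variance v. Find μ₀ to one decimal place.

μ₀ = 1.8

The posterior mean is a precision-weighted average: μ_n = (τ₀μ₀ + τ_data·x̄)/(τ₀+τ_data), with τ₀=1/σ₀² and τ_data=n/σ².
Here τ₀ = 1/29.4 = 0.034014 and τ_data = 26/12.5 = 2.080000, so τ_n = 2.114014.
Rearranging for μ₀: μ₀ = (μ_n·τ_n − τ_data·x̄)/τ₀ = (2.5871·2.114014 − 2.080000·2.6) / 0.034014 = 0.061166/0.034014 ≈ 1.8.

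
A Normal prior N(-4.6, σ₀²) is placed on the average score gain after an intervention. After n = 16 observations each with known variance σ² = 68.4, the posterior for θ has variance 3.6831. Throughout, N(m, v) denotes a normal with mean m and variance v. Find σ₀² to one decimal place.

σ₀² = 26.6

Posterior precision equals prior precision plus data precision: 1/σ_n² = 1/σ₀² + n/σ².
So 1/σ₀² = 1/3.6831 − 16/68.4 = 0.271510 − 0.233918 = 0.037592.
Hence σ₀² = 1/0.037592 ≈ 26.6.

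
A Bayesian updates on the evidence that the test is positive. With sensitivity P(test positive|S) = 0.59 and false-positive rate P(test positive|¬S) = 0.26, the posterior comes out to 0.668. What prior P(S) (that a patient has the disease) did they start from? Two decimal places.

Bayes' rule in odds form gives O(S|E) = O(S)·[P(E|S)/P(E|¬S)], hence O(S) = O(S|E)/LR.
Posterior odds = 0.668/(1−0.668) = 2.0120. LR = 0.59/0.26 = 2.2692.
Prior odds = 2.0120/2.2692 = 0.8867, so P(S) = 0.8867/(1+0.8867) ≈ 0.47.

P(S) = 0.47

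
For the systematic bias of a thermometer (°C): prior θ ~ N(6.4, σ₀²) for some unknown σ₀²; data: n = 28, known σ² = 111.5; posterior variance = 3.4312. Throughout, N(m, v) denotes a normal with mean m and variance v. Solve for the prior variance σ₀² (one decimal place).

σ₀² = 24.8

Posterior precision equals prior precision plus data precision: 1/σ_n² = 1/σ₀² + n/σ².
So 1/σ₀² = 1/3.4312 − 28/111.5 = 0.291443 − 0.251121 = 0.040322.
Hence σ₀² = 1/0.040322 ≈ 24.8.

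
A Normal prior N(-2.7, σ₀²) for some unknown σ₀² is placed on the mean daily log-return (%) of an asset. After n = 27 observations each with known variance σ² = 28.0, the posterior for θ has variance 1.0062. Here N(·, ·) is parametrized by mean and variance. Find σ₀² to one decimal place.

Posterior precision equals prior precision plus data precision: 1/σ_n² = 1/σ₀² + n/σ².
So 1/σ₀² = 1/1.0062 − 27/28.0 = 0.993838 − 0.964286 = 0.029552.
Hence σ₀² = 1/0.029552 ≈ 33.8.

σ₀² = 33.8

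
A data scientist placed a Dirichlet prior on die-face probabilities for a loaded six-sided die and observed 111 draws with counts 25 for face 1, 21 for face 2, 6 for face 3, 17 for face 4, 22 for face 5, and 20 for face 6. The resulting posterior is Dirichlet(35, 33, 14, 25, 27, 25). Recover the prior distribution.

Dirichlet(10, 12, 8, 8, 5, 5)

For a Dirichlet(α) prior with multinomial counts c, the posterior is Dirichlet(α + c) componentwise.
Subtract each count from the matching posterior parameter: 35−25=10, 33−21=12, 14−6=8, 25−17=8, 27−22=5, 25−20=5.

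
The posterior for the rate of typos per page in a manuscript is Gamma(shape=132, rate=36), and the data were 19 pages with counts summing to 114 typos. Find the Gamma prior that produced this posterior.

Gamma–Poisson conjugacy: posterior shape = α + Σxᵢ, posterior rate = β + n.
So α = 132 − 114 = 18 and β = 36 − 19 = 17.

Gamma(shape=18, rate=17)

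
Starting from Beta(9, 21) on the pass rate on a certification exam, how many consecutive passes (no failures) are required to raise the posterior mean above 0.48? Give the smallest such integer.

k = 11

After k passes and 0 failures the posterior is Beta(9+k, 21), with mean (9+k)/(9+21+k).
Set (9+k)/(30+k) > 0.48 and solve: k > (0.48·30 − 9)/(1 − 0.48) = 10.385.
The smallest integer exceeding 10.385 is 11.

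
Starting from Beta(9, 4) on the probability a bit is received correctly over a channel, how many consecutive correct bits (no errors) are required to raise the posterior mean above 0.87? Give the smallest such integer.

After k correct bits and 0 errors the posterior is Beta(9+k, 4), with mean (9+k)/(9+4+k).
Set (9+k)/(13+k) > 0.87 and solve: k > (0.87·13 − 9)/(1 − 0.87) = 17.769.
The smallest integer exceeding 17.769 is 18.

k = 18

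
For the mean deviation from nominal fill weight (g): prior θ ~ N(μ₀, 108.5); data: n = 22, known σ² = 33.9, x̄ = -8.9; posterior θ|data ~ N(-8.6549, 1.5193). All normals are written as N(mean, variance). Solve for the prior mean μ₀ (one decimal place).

μ₀ = 8.6

The posterior mean is a precision-weighted average: μ_n = (τ₀μ₀ + τ_data·x̄)/(τ₀+τ_data), with τ₀=1/σ₀² and τ_data=n/σ².
Here τ₀ = 1/108.5 = 0.009217 and τ_data = 22/33.9 = 0.648968, so τ_n = 0.658185.
Rearranging for μ₀: μ₀ = (μ_n·τ_n − τ_data·x̄)/τ₀ = (-8.6549·0.658185 − 0.648968·-8.9) / 0.009217 = 0.079290/0.009217 ≈ 8.6.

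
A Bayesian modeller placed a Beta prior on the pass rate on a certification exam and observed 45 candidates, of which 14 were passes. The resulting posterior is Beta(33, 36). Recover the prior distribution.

Beta is conjugate to the binomial likelihood: posterior = Beta(a+s, b+f).
So a = 33 − 14 = 19 and b = 36 − 31 = 5.

Beta(19, 5)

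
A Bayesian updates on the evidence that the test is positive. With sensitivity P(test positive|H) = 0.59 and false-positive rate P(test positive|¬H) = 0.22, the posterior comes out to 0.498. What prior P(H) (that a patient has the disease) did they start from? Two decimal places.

P(H) = 0.27

Bayes' rule in odds form gives O(H|E) = O(H)·[P(E|H)/P(E|¬H)], hence O(H) = O(H|E)/LR.
Posterior odds = 0.498/(1−0.498) = 0.9920. LR = 0.59/0.22 = 2.6818.
Prior odds = 0.9920/2.6818 = 0.3699, so P(H) = 0.3699/(1+0.3699) ≈ 0.27.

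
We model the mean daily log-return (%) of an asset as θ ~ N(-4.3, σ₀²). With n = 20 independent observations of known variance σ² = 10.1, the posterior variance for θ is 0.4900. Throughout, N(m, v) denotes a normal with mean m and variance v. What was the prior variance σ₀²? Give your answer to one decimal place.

σ₀² = 16.5

For the Normal–Normal model with known σ², precisions add: τ_n = τ₀ + n/σ².
So 1/σ₀² = 1/0.4900 − 20/10.1 = 2.040816 − 1.980198 = 0.060618.
Hence σ₀² = 1/0.060618 ≈ 16.5.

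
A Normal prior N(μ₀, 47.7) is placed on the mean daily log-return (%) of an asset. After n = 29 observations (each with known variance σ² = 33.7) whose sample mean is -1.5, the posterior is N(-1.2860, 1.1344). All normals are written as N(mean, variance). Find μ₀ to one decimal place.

μ₀ = 7.5

The posterior mean is a precision-weighted average: μ_n = (τ₀μ₀ + τ_data·x̄)/(τ₀+τ_data), with τ₀=1/σ₀² and τ_data=n/σ².
Here τ₀ = 1/47.7 = 0.020964 and τ_data = 29/33.7 = 0.860534, so τ_n = 0.881498.
Rearranging for μ₀: μ₀ = (μ_n·τ_n − τ_data·x̄)/τ₀ = (-1.2860·0.881498 − 0.860534·-1.5) / 0.020964 = 0.157195/0.020964 ≈ 7.5.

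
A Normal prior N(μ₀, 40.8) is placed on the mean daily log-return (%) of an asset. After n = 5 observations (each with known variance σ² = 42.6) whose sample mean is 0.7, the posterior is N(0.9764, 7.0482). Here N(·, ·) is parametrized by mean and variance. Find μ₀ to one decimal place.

With known observation variance, the Normal–Normal posterior has precision τ_n = τ₀ + n/σ² and mean μ_n = (τ₀μ₀ + (n/σ²)x̄)/τ_n.
Here τ₀ = 1/40.8 = 0.024510 and τ_data = 5/42.6 = 0.117371, so τ_n = 0.141881.
Rearranging for μ₀: μ₀ = (μ_n·τ_n − τ_data·x̄)/τ₀ = (0.9764·0.141881 − 0.117371·0.7) / 0.024510 = 0.056373/0.024510 ≈ 2.3.

μ₀ = 2.3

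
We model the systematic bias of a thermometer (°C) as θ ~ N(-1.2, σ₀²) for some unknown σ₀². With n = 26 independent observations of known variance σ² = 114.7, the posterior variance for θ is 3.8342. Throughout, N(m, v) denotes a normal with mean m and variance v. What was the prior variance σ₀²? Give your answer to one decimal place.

σ₀² = 29.3

For the Normal–Normal model with known σ², precisions add: τ_n = τ₀ + n/σ².
So 1/σ₀² = 1/3.8342 − 26/114.7 = 0.260811 − 0.226678 = 0.034133.
Hence σ₀² = 1/0.034133 ≈ 29.3.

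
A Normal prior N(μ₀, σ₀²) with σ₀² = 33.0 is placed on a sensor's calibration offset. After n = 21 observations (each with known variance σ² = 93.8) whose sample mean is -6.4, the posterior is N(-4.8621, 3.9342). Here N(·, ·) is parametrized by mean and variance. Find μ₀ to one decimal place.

The posterior mean is a precision-weighted average: μ_n = (τ₀μ₀ + τ_data·x̄)/(τ₀+τ_data), with τ₀=1/σ₀² and τ_data=n/σ².
Here τ₀ = 1/33.0 = 0.030303 and τ_data = 21/93.8 = 0.223881, so τ_n = 0.254184.
Rearranging for μ₀: μ₀ = (μ_n·τ_n − τ_data·x̄)/τ₀ = (-4.8621·0.254184 − 0.223881·-6.4) / 0.030303 = 0.196970/0.030303 ≈ 6.5.

μ₀ = 6.5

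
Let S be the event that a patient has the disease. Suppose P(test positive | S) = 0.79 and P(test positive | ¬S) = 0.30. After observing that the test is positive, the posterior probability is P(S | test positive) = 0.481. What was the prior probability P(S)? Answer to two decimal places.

In odds form, posterior odds = prior odds × likelihood ratio, so prior odds = posterior odds ÷ LR.
Posterior odds = 0.481/(1−0.481) = 0.9268. LR = 0.79/0.30 = 2.6333.
Prior odds = 0.9268/2.6333 = 0.3520, so P(S) = 0.3520/(1+0.3520) ≈ 0.26.

P(S) = 0.26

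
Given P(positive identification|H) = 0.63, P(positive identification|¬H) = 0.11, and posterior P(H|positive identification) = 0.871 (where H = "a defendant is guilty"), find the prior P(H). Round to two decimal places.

P(H) = 0.54

Bayes' rule in odds form gives O(H|E) = O(H)·[P(E|H)/P(E|¬H)], hence O(H) = O(H|E)/LR.
Posterior odds = 0.871/(1−0.871) = 6.7519. LR = 0.63/0.11 = 5.7273.
Prior odds = 6.7519/5.7273 = 1.1789, so P(H) = 1.1789/(1+1.1789) ≈ 0.54.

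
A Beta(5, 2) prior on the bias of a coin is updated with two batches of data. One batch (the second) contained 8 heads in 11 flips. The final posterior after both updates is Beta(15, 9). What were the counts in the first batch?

Because Beta–binomial updating is additive in the counts, the combined data contributed (α_post−α_prior, β_post−β_prior) successes and failures.
Total across both batches: 15−5=10 heads, 9−2=7 tails.
Subtract the second batch: 10−8=2 heads and 7−3=4 tails.

2 heads and 4 tails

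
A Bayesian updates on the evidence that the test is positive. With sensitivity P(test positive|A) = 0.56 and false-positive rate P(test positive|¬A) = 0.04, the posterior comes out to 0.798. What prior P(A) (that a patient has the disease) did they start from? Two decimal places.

Bayes' rule in odds form gives O(A|E) = O(A)·[P(E|A)/P(E|¬A)], hence O(A) = O(A|E)/LR.
Posterior odds = 0.798/(1−0.798) = 3.9505. LR = 0.56/0.04 = 14.0000.
Prior odds = 3.9505/14.0000 = 0.2822, so P(A) = 0.2822/(1+0.2822) ≈ 0.22.

P(A) = 0.22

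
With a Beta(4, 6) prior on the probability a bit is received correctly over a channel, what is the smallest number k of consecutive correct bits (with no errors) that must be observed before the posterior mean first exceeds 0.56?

After k correct bits and 0 errors the posterior is Beta(4+k, 6), with mean (4+k)/(4+6+k).
Set (4+k)/(10+k) > 0.56 and solve: k > (0.56·10 − 4)/(1 − 0.56) = 3.636.
The smallest integer exceeding 3.636 is 4.

k = 4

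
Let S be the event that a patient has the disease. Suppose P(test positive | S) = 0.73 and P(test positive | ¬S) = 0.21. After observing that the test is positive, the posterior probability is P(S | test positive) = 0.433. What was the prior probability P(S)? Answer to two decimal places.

P(S) = 0.18

Bayes' rule in odds form gives O(S|E) = O(S)·[P(E|S)/P(E|¬S)], hence O(S) = O(S|E)/LR.
Posterior odds = 0.433/(1−0.433) = 0.7637. LR = 0.73/0.21 = 3.4762.
Prior odds = 0.7637/3.4762 = 0.2197, so P(S) = 0.2197/(1+0.2197) ≈ 0.18.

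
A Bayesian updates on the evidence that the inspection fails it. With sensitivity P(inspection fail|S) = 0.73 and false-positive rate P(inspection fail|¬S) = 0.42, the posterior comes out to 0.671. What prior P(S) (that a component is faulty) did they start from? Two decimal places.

P(S) = 0.54

In odds form, posterior odds = prior odds × likelihood ratio, so prior odds = posterior odds ÷ LR.
Posterior odds = 0.671/(1−0.671) = 2.0395. LR = 0.73/0.42 = 1.7381.
Prior odds = 2.0395/1.7381 = 1.1734, so P(S) = 1.1734/(1+1.1734) ≈ 0.54.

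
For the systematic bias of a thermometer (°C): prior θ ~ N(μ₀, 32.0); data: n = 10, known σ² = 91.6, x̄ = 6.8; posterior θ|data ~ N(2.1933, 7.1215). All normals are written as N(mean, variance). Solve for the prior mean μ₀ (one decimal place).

The posterior mean is a precision-weighted average: μ_n = (τ₀μ₀ + τ_data·x̄)/(τ₀+τ_data), with τ₀=1/σ₀² and τ_data=n/σ².
Here τ₀ = 1/32.0 = 0.031250 and τ_data = 10/91.6 = 0.109170, so τ_n = 0.140420.
Rearranging for μ₀: μ₀ = (μ_n·τ_n − τ_data·x̄)/τ₀ = (2.1933·0.140420 − 0.109170·6.8) / 0.031250 = -0.434373/0.031250 ≈ -13.9.

μ₀ = -13.9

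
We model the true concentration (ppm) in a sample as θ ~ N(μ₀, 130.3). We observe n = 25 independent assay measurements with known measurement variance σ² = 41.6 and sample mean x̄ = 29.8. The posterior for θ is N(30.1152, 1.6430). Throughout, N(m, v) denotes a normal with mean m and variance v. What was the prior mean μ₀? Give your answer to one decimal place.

The posterior mean is a precision-weighted average: μ_n = (τ₀μ₀ + τ_data·x̄)/(τ₀+τ_data), with τ₀=1/σ₀² and τ_data=n/σ².
Here τ₀ = 1/130.3 = 0.007675 and τ_data = 25/41.6 = 0.600962, so τ_n = 0.608637.
Rearranging for μ₀: μ₀ = (μ_n·τ_n − τ_data·x̄)/τ₀ = (30.1152·0.608637 − 0.600962·29.8) / 0.007675 = 0.420557/0.007675 ≈ 54.8.

μ₀ = 54.8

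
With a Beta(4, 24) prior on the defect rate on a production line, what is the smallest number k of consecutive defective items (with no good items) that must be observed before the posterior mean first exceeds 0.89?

k = 191

After k defective items and 0 good items the posterior is Beta(4+k, 24), with mean (4+k)/(4+24+k).
Set (4+k)/(28+k) > 0.89 and solve: k > (0.89·28 − 4)/(1 − 0.89) = 190.182.
The smallest integer exceeding 190.182 is 191, and checking k=191: (195)/(219) = 0.8904 > 0.89.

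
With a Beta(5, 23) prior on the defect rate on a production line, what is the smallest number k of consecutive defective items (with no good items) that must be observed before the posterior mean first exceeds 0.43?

k = 13

After k defective items and 0 good items the posterior is Beta(5+k, 23), with mean (5+k)/(5+23+k).
Set (5+k)/(28+k) > 0.43 and solve: k > (0.43·28 − 5)/(1 − 0.43) = 12.351.
The smallest integer exceeding 12.351 is 13, and checking k=13: (18)/(41) = 0.4390 > 0.43.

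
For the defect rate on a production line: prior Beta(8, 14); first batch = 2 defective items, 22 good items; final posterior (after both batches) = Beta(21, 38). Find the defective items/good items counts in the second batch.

Sequential conjugate updates are equivalent to a single update on the pooled data, so total successes = posterior α − prior α and total failures = posterior β − prior β.
Total across both batches: 21−8=13 defective items, 38−14=24 good items.
Subtract the first batch: 13−2=11 defective items and 24−22=2 good items.

11 defective items and 2 good items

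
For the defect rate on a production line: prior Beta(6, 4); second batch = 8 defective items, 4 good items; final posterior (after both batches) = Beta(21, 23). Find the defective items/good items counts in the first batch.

Sequential conjugate updates are equivalent to a single update on the pooled data, so total successes = posterior α − prior α and total failures = posterior β − prior β.
Total across both batches: 21−6=15 defective items, 23−4=19 good items.
Subtract the second batch: 15−8=7 defective items and 19−4=15 good items.

7 defective items and 15 good items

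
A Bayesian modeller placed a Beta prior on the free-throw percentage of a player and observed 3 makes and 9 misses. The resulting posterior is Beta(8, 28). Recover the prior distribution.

Under Beta–binomial conjugacy the posterior parameters are (a+s, b+f).
Subtract the data counts: 8−3=5, 28−9=19.

Beta(5, 19)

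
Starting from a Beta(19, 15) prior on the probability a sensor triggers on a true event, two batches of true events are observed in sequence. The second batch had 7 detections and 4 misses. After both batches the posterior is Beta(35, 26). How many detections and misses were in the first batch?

9 detections and 7 misses

Sequential conjugate updates are equivalent to a single update on the pooled data, so total successes = posterior α − prior α and total failures = posterior β − prior β.
Total across both batches: 35−19=16 detections, 26−15=11 misses.
Subtract the second batch: 16−7=9 detections and 11−4=7 misses.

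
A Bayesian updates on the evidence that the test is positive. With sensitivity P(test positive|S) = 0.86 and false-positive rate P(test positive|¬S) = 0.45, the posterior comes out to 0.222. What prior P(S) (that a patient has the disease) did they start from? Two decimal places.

P(S) = 0.13

In odds form, posterior odds = prior odds × likelihood ratio, so prior odds = posterior odds ÷ LR.
Posterior odds = 0.222/(1−0.222) = 0.2853. LR = 0.86/0.45 = 1.9111.
Prior odds = 0.2853/1.9111 = 0.1493, so P(S) = 0.1493/(1+0.1493) ≈ 0.13.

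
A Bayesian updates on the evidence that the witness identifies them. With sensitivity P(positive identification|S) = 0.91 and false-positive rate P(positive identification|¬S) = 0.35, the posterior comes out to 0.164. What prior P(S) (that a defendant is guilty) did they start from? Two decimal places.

Bayes' rule in odds form gives O(S|E) = O(S)·[P(E|S)/P(E|¬S)], hence O(S) = O(S|E)/LR.
Posterior odds = 0.164/(1−0.164) = 0.1962. LR = 0.91/0.35 = 2.6000.
Prior odds = 0.1962/2.6000 = 0.0755, so P(S) = 0.0755/(1+0.0755) ≈ 0.07.

P(S) = 0.07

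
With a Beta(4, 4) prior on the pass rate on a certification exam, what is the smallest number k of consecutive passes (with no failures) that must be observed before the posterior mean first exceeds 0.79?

k = 12

After k passes and 0 failures the posterior is Beta(4+k, 4), with mean (4+k)/(4+4+k).
Set (4+k)/(8+k) > 0.79 and solve: k > (0.79·8 − 4)/(1 − 0.79) = 11.048.
The smallest integer exceeding 11.048 is 12.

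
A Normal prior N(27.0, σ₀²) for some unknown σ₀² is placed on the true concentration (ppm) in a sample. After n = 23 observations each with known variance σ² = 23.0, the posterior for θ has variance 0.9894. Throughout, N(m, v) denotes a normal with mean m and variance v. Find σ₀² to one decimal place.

For the Normal–Normal model with known σ², precisions add: τ_n = τ₀ + n/σ².
So 1/σ₀² = 1/0.9894 − 23/23.0 = 1.010714 − 1.000000 = 0.010714.
Hence σ₀² = 1/0.010714 ≈ 93.3.

σ₀² = 93.3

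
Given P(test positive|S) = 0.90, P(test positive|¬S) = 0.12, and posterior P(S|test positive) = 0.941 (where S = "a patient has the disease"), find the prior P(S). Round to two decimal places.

In odds form, posterior odds = prior odds × likelihood ratio, so prior odds = posterior odds ÷ LR.
Posterior odds = 0.941/(1−0.941) = 15.9492. LR = 0.90/0.12 = 7.5000.
Prior odds = 15.9492/7.5000 = 2.1266, so P(S) = 2.1266/(1+2.1266) ≈ 0.68.

P(S) = 0.68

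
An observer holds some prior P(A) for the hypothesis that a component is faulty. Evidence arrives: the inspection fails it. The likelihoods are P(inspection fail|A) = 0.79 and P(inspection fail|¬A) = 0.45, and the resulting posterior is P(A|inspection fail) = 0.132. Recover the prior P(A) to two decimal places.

Bayes' rule in odds form gives O(A|E) = O(A)·[P(E|A)/P(E|¬A)], hence O(A) = O(A|E)/LR.
Posterior odds = 0.132/(1−0.132) = 0.1521. LR = 0.79/0.45 = 1.7556.
Prior odds = 0.1521/1.7556 = 0.0866, so P(A) = 0.0866/(1+0.0866) ≈ 0.08.

P(A) = 0.08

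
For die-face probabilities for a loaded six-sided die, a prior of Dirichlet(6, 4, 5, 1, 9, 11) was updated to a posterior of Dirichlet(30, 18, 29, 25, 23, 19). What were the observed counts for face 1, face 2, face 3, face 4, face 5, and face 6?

For a Dirichlet(α) prior with multinomial counts c, the posterior is Dirichlet(α + c) componentwise.
Counts are posterior − prior componentwise: 30−6=24, 18−4=14, 29−5=24, 25−1=24, 23−9=14, 19−11=8.

counts (24, 14, 24, 24, 14, 8)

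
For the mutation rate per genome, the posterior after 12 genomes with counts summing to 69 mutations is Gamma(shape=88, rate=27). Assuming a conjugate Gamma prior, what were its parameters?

Gamma(shape=19, rate=15)

A Gamma(α, β) prior (rate parametrization) on a Poisson rate with n observations summing to S gives posterior Gamma(α+S, β+n).
So α = 88 − 69 = 19 and β = 27 − 12 = 15.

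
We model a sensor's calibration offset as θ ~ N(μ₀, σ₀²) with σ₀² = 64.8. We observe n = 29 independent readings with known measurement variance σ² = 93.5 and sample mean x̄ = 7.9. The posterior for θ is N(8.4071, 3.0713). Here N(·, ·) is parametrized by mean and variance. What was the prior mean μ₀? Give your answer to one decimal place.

The posterior mean is a precision-weighted average: μ_n = (τ₀μ₀ + τ_data·x̄)/(τ₀+τ_data), with τ₀=1/σ₀² and τ_data=n/σ².
Here τ₀ = 1/64.8 = 0.015432 and τ_data = 29/93.5 = 0.310160, so τ_n = 0.325592.
Rearranging for μ₀: μ₀ = (μ_n·τ_n − τ_data·x̄)/τ₀ = (8.4071·0.325592 − 0.310160·7.9) / 0.015432 = 0.287021/0.015432 ≈ 18.6.

μ₀ = 18.6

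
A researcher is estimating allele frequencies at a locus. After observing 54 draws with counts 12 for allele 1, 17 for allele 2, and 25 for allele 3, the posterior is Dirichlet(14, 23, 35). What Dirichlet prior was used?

Dirichlet(2, 6, 10)

For a Dirichlet(α) prior with multinomial counts c, the posterior is Dirichlet(α + c) componentwise.
Subtract each count from the matching posterior parameter: 14−12=2, 23−17=6, 35−25=10.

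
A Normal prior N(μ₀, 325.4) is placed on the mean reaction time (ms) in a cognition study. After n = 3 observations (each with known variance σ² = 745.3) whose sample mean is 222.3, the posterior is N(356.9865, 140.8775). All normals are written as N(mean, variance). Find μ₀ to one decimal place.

With known observation variance, the Normal–Normal posterior has precision τ_n = τ₀ + n/σ² and mean μ_n = (τ₀μ₀ + (n/σ²)x̄)/τ_n.
Here τ₀ = 1/325.4 = 0.003073 and τ_data = 3/745.3 = 0.004025, so τ_n = 0.007098.
Rearranging for μ₀: μ₀ = (μ_n·τ_n − τ_data·x̄)/τ₀ = (356.9865·0.007098 − 0.004025·222.3) / 0.003073 = 1.639133/0.003073 ≈ 533.4.

μ₀ = 533.4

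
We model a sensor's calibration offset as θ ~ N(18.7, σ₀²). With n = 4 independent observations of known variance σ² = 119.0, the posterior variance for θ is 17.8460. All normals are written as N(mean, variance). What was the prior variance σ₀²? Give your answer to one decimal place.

For the Normal–Normal model with known σ², precisions add: τ_n = τ₀ + n/σ².
So 1/σ₀² = 1/17.8460 − 4/119.0 = 0.056035 − 0.033613 = 0.022422.
Hence σ₀² = 1/0.022422 ≈ 44.6.

σ₀² = 44.6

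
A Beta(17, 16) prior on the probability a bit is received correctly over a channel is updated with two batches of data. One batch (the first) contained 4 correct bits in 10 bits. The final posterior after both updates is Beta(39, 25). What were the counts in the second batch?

Because Beta–binomial updating is additive in the counts, the combined data contributed (α_post−α_prior, β_post−β_prior) successes and failures.
Total across both batches: 39−17=22 correct bits, 25−16=9 errors.
Subtract the first batch: 22−4=18 correct bits and 9−6=3 errors.

18 correct bits and 3 errors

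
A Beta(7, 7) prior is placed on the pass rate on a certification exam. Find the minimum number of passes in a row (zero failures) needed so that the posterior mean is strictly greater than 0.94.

After k passes and 0 failures the posterior is Beta(7+k, 7), with mean (7+k)/(7+7+k).
Set (7+k)/(14+k) > 0.94 and solve: k > (0.94·14 − 7)/(1 − 0.94) = 102.667.
The smallest integer exceeding 102.667 is 103, and checking k=103: (110)/(117) = 0.9402 > 0.94.

k = 103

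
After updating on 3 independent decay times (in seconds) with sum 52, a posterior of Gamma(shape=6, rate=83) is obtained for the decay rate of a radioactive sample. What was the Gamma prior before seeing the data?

Gamma(shape=3, rate=31)

For an exponential likelihood with a Gamma(α, β) prior on the rate, n observations with total T give posterior Gamma(α+n, β+T).
So α = 6 − 3 = 3 and β = 83 − 52 = 31.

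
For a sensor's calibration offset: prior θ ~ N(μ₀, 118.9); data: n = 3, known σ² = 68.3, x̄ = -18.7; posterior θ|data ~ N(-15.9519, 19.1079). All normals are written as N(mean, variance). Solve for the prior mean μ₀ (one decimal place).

μ₀ = -1.6

With known observation variance, the Normal–Normal posterior has precision τ_n = τ₀ + n/σ² and mean μ_n = (τ₀μ₀ + (n/σ²)x̄)/τ_n.
Here τ₀ = 1/118.9 = 0.008410 and τ_data = 3/68.3 = 0.043924, so τ_n = 0.052334.
Rearranging for μ₀: μ₀ = (μ_n·τ_n − τ_data·x̄)/τ₀ = (-15.9519·0.052334 − 0.043924·-18.7) / 0.008410 = -0.013448/0.008410 ≈ -1.6.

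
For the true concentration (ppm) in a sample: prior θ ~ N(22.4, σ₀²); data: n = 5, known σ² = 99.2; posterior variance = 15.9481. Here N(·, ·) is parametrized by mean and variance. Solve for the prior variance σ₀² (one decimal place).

σ₀² = 81.3

For the Normal–Normal model with known σ², precisions add: τ_n = τ₀ + n/σ².
So 1/σ₀² = 1/15.9481 − 5/99.2 = 0.062703 − 0.050403 = 0.012300.
Hence σ₀² = 1/0.012300 ≈ 81.3.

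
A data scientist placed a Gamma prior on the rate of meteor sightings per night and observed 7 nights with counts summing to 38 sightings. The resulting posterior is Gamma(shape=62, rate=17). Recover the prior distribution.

A Gamma(α, β) prior (rate parametrization) on a Poisson rate with n observations summing to S gives posterior Gamma(α+S, β+n).
So α = 62 − 38 = 24 and β = 17 − 7 = 10.

Gamma(shape=24, rate=10)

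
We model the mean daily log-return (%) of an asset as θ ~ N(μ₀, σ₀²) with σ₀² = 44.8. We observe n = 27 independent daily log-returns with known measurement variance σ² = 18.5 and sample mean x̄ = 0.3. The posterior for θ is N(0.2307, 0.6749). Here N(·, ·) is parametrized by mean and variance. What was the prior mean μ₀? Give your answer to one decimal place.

With known observation variance, the Normal–Normal posterior has precision τ_n = τ₀ + n/σ² and mean μ_n = (τ₀μ₀ + (n/σ²)x̄)/τ_n.
Here τ₀ = 1/44.8 = 0.022321 and τ_data = 27/18.5 = 1.459459, so τ_n = 1.481780.
Rearranging for μ₀: μ₀ = (μ_n·τ_n − τ_data·x̄)/τ₀ = (0.2307·1.481780 − 1.459459·0.3) / 0.022321 = -0.095991/0.022321 ≈ -4.3.

μ₀ = -4.3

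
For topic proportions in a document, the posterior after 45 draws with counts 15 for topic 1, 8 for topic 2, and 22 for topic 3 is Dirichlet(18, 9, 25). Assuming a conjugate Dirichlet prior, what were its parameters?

For a Dirichlet(α) prior with multinomial counts c, the posterior is Dirichlet(α + c) componentwise.
Subtract each count from the matching posterior parameter: 18−15=3, 9−8=1, 25−22=3.

Dirichlet(3, 1, 3)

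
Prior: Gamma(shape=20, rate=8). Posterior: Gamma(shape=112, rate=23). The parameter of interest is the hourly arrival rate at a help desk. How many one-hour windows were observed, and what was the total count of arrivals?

n = 15 one-hour windows with total 92 arrivals

A Gamma(α, β) prior (rate parametrization) on a Poisson rate with n observations summing to S gives posterior Gamma(α+S, β+n).
Matching: Σxᵢ = 112 − 20 = 92 and n = 23 − 8 = 15.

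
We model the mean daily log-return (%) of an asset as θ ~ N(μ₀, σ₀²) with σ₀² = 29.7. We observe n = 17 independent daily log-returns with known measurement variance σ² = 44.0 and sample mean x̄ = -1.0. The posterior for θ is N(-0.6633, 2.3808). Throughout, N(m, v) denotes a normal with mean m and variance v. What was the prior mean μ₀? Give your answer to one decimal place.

μ₀ = 3.2

The posterior mean is a precision-weighted average: μ_n = (τ₀μ₀ + τ_data·x̄)/(τ₀+τ_data), with τ₀=1/σ₀² and τ_data=n/σ².
Here τ₀ = 1/29.7 = 0.033670 and τ_data = 17/44.0 = 0.386364, so τ_n = 0.420034.
Rearranging for μ₀: μ₀ = (μ_n·τ_n − τ_data·x̄)/τ₀ = (-0.6633·0.420034 − 0.386364·-1.0) / 0.033670 = 0.107755/0.033670 ≈ 3.2.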